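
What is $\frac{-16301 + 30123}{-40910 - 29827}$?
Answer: $- \frac{13822}{70737} \approx -0.1954$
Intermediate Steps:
$\frac{-16301 + 30123}{-40910 - 29827} = \frac{13822}{-70737} = 13822 \left(- \frac{1}{70737}\right) = - \frac{13822}{70737}$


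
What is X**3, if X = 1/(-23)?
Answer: -1/12167 ≈ -8.2190e-5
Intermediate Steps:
X = -1/23 (X = 1*(-1/23) = -1/23 ≈ -0.043478)
X**3 = (-1/23)**3 = -1/12167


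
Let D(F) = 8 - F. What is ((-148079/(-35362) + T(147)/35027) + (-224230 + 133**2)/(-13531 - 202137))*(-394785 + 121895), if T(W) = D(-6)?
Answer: -93775401186773786445/66782931939758 ≈ -1.4042e+6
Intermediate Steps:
T(W) = 14 (T(W) = 8 - 1*(-6) = 8 + 6 = 14)
((-148079/(-35362) + T(147)/35027) + (-224230 + 133**2)/(-13531 - 202137))*(-394785 + 121895) = ((-148079/(-35362) + 14/35027) + (-224230 + 133**2)/(-13531 - 202137))*(-394785 + 121895) = ((-148079*(-1/35362) + 14*(1/35027)) + (-224230 + 17689)/(-215668))*(-272890) = ((148079/35362 + 14/35027) - 206541*(-1/215668))*(-272890) = (5187258201/1238624774 + 206541/215668)*(-272890) = (687276200570001/133565863879516)*(-272890) = -93775401186773786445/66782931939758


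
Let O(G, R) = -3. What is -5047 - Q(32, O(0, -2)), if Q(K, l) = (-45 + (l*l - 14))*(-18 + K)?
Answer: -4347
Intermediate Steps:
Q(K, l) = (-59 + l**2)*(-18 + K) (Q(K, l) = (-45 + (l**2 - 14))*(-18 + K) = (-45 + (-14 + l**2))*(-18 + K) = (-59 + l**2)*(-18 + K))
-5047 - Q(32, O(0, -2)) = -5047 - (1062 - 59*32 - 18*(-3)**2 + 32*(-3)**2) = -5047 - (1062 - 1888 - 18*9 + 32*9) = -5047 - (1062 - 1888 - 162 + 288) = -5047 - 1*(-700) = -5047 + 700 = -4347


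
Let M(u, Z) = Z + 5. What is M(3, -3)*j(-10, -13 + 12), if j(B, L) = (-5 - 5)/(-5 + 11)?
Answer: -10/3 ≈ -3.3333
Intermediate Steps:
M(u, Z) = 5 + Z
j(B, L) = -5/3 (j(B, L) = -10/6 = -10*1/6 = -5/3)
M(3, -3)*j(-10, -13 + 12) = (5 - 3)*(-5/3) = 2*(-5/3) = -10/3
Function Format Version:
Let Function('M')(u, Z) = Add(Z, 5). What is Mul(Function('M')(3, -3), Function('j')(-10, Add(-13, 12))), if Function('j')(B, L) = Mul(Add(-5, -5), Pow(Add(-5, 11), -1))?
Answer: Rational(-10, 3) ≈ -3.3333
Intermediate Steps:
Function('M')(u, Z) = Add(5, Z)
Function('j')(B, L) = Rational(-5, 3) (Function('j')(B, L) = Mul(-10, Pow(6, -1)) = Mul(-10, Rational(1, 6)) = Rational(-5, 3))
Mul(Function('M')(3, -3), Function('j')(-10, Add(-13, 12))) = Mul(Add(5, -3), Rational(-5, 3)) = Mul(2, Rational(-5, 3)) = Rational(-10, 3)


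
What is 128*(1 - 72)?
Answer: -9088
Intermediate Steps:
128*(1 - 72) = 128*(-71) = -9088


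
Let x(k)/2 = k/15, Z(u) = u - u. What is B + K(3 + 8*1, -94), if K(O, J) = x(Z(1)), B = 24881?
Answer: 24881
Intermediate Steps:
Z(u) = 0
x(k) = 2*k/15 (x(k) = 2*(k/15) = 2*k/15)
K(O, J) = 0 (K(O, J) = (2/15)*0 = 0)
B + K(3 + 8*1, -94) = 24881 + 0 = 24881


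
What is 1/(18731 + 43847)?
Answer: 1/62578 ≈ 1.5980e-5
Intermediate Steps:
1/(18731 + 43847) = 1/62578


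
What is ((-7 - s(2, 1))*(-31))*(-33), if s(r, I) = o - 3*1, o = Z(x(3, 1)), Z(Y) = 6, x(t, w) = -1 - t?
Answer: -10230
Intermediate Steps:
o = 6
s(r, I) = 3 (s(r, I) = 6 - 3*1 = 6 - 3 = 3)
((-7 - s(2, 1))*(-31))*(-33) = ((-7 - 1*3)*(-31))*(-33) = ((-7 - 3)*(-31))*(-33) = -10*(-31)*(-33) = 310*(-33) = -10230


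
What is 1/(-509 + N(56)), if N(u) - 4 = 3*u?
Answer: -1/337 ≈ -0.0029674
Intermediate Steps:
N(u) = 4 + 3*u
1/(-509 + N(56)) = 1/(-509 + (4 + 3*56)) = 1/(-509 + (4 + 168)) = 1/(-509 + 172) = 1/(-337) = -1/337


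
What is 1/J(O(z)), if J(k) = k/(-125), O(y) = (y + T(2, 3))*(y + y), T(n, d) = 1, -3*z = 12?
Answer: -125/24 ≈ -5.2083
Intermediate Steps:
z = -4 (z = -⅓*12 = -4)
O(y) = 2*y*(1 + y) (O(y) = (y + 1)*(y + y) = (1 + y)*(2*y) = 2*y*(1 + y))
J(k) = -k/125 (J(k) = k*(-1/125) = -k/125)
1/J(O(z)) = 1/(-2*(-4)*(1 - 4)/125) = 1/(-2*(-4)*(-3)/125) = 1/(-1/125*24) = 1/(-24/125) = -125/24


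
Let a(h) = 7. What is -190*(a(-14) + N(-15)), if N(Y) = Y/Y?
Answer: -1520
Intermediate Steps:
N(Y) = 1
-190*(a(-14) + N(-15)) = -190*(7 + 1) = -190*8 = -1520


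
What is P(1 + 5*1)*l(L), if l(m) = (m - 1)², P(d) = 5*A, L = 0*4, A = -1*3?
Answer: -15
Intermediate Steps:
A = -3
L = 0
P(d) = -15 (P(d) = 5*(-3) = -15)
l(m) = (-1 + m)²
P(1 + 5*1)*l(L) = -15*(-1 + 0)² = -15*(-1)² = -15*1 = -15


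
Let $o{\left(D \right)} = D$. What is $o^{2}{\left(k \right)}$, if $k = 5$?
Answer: $25$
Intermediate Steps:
$o^{2}{\left(k \right)} = 5^{2} = 25$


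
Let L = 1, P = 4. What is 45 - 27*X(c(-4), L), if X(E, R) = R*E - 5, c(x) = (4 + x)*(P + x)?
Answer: 180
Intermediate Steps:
c(x) = (4 + x)² (c(x) = (4 + x)*(4 + x) = (4 + x)²)
X(E, R) = -5 + E*R (X(E, R) = E*R - 5 = -5 + E*R)
45 - 27*X(c(-4), L) = 45 - 27*(-5 + (16 + (-4)² + 8*(-4))*1) = 45 - 27*(-5 + (16 + 16 - 32)*1) = 45 - 27*(-5 + 0*1) = 45 - 27*(-5 + 0) = 45 - 27*(-5) = 45 + 135 = 180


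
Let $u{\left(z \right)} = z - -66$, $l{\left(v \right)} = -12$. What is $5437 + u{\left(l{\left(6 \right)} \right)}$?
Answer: $5491$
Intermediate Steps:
$u{\left(z \right)} = 66 + z$ ($u{\left(z \right)} = z + 66 = 66 + z$)
$5437 + u{\left(l{\left(6 \right)} \right)} = 5437 + \left(66 - 12\right) = 5437 + 54 = 5491$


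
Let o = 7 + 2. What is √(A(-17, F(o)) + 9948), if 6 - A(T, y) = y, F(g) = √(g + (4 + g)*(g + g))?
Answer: 3*√(1106 - √3) ≈ 99.692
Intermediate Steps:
o = 9
F(g) = √(g + 2*g*(4 + g)) (F(g) = √(g + (4 + g)*(2*g)) = √(g + 2*g*(4 + g)))
A(T, y) = 6 - y
√(A(-17, F(o)) + 9948) = √((6 - √(9*(9 + 2*9))) + 9948) = √((6 - √(9*(9 + 18))) + 9948) = √((6 - √(9*27)) + 9948) = √((6 - √243) + 9948) = √((6 - 9*√3) + 9948) = √(9954 - 9*√3)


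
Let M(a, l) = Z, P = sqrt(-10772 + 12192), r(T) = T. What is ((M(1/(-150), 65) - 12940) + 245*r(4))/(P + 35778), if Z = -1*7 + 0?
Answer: -214077663/640031932 + 11967*sqrt(355)/640031932 ≈ -0.33413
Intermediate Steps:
P = 2*sqrt(355) (P = sqrt(1420) = 2*sqrt(355) ≈ 37.683)
Z = -7 (Z = -7 + 0 = -7)
M(a, l) = -7
((M(1/(-150), 65) - 12940) + 245*r(4))/(P + 35778) = ((-7 - 12940) + 245*4)/(2*sqrt(355) + 35778) = (-12947 + 980)/(35778 + 2*sqrt(355)) = -11967/(35778 + 2*sqrt(355))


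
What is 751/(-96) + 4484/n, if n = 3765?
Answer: -266339/40160 ≈ -6.6320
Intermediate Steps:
751/(-96) + 4484/n = 751/(-96) + 4484/3765 = 751*(-1/96) + 4484*(1/3765) = -751/96 + 4484/3765 = -266339/40160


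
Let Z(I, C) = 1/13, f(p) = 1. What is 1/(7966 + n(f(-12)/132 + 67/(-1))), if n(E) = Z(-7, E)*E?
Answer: 1716/13660813 ≈ 0.00012561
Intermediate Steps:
Z(I, C) = 1/13
n(E) = E/13
1/(7966 + n(f(-12)/132 + 67/(-1))) = 1/(7966 + (1/132 + 67/(-1))/13) = 1/(7966 + (1*(1/132) + 67*(-1))/13) = 1/(7966 + (1/132 - 67)/13) = 1/(7966 + (1/13)*(-8843/132)) = 1/(7966 - 8843/1716) = 1/(13660813/1716) = 1716/13660813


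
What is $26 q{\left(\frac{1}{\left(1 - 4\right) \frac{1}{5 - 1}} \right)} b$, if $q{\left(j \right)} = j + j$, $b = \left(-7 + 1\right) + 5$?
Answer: $\frac{208}{3} \approx 69.333$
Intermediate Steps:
$b = -1$ ($b = -6 + 5 = -1$)
$q{\left(j \right)} = 2 j$
$26 q{\left(\frac{1}{\left(1 - 4\right) \frac{1}{5 - 1}} \right)} b = 26 \frac{2}{\left(1 - 4\right) \frac{1}{5 - 1}} \left(-1\right) = 26 \frac{2}{\left(-3\right) \frac{1}{4}} \left(-1\right) = 26 \frac{2}{- \frac{3}{4}} \left(-1\right) = 26 \cdot 2 \left(- \frac{4}{3}\right) \left(-1\right) = 26 \left(- \frac{8}{3}\right) \left(-1\right) = \left(- \frac{208}{3}\right) \left(-1\right) = \frac{208}{3}$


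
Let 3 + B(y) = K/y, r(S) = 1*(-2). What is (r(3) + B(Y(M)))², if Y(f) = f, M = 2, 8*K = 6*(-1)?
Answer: 1849/64 ≈ 28.891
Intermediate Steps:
K = -¾ (K = (6*(-1))/8 = (⅛)*(-6) = -¾ ≈ -0.75000)
r(S) = -2
B(y) = -3 - 3/(4*y)
(r(3) + B(Y(M)))² = (-2 + (-3 - ¾/2))² = (-2 + (-3 - ¾*½))² = (-2 + (-3 - 3/8))² = (-2 - 27/8)² = (-43/8)² = 1849/64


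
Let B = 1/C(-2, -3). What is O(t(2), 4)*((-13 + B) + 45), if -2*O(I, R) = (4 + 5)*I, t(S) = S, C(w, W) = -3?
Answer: -285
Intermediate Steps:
O(I, R) = -9*I/2 (O(I, R) = -(4 + 5)*I/2 = -9*I/2)
B = -⅓ (B = 1/(-3) = -⅓ ≈ -0.33333)
O(t(2), 4)*((-13 + B) + 45) = (-9/2*2)*((-13 - ⅓) + 45) = -9*(-40/3 + 45) = -9*95/3 = -285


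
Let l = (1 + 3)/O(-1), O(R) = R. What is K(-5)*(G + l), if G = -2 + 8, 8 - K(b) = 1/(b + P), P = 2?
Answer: 50/3 ≈ 16.667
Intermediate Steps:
K(b) = 8 - 1/(2 + b) (K(b) = 8 - 1/(b + 2) = 8 - 1/(2 + b))
G = 6
l = -4 (l = (1 + 3)/(-1) = 4*(-1) = -4)
K(-5)*(G + l) = ((15 + 8*(-5))/(2 - 5))*(6 - 4) = ((15 - 40)/(-3))*2 = -⅓*(-25)*2 = (25/3)*2 = 50/3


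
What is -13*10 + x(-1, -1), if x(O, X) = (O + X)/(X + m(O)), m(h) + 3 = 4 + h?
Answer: -128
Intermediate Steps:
m(h) = 1 + h (m(h) = -3 + (4 + h) = 1 + h)
x(O, X) = (O + X)/(1 + O + X) (x(O, X) = (O + X)/(X + (1 + O)) = (O + X)/(1 + O + X))
-13*10 + x(-1, -1) = -13*10 + (-1 - 1)/(1 - 1 - 1) = -130 - 2/(-1) = -130 - 1*(-2) = -130 + 2 = -128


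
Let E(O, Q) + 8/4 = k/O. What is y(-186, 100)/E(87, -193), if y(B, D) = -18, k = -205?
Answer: 1566/379 ≈ 4.1319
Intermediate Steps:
E(O, Q) = -2 - 205/O
y(-186, 100)/E(87, -193) = -18/(-2 - 205/87) = -18/(-379/87) = -18*(-87/379) = 1566/379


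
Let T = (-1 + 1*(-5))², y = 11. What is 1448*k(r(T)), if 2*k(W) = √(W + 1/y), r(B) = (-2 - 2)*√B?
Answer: 724*I*√2893/11 ≈ 3540.1*I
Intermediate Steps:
T = 36 (T = (-1 - 5)² = (-6)² = 36)
r(B) = -4*√B
k(W) = √(1/11 + W)/2 (k(W) = √(W + 1/11)/2 = √(1/11 + W)/2)
1448*k(r(T)) = 1448*(√(11 + 121*(-4*√36))/22) = 1448*(√(11 + 121*(-4*6))/22) = 1448*(√(11 + 121*(-24))/22) = 1448*(√(11 - 2904)/22) = 1448*(√(-2893)/22) = 1448*((I*√2893)/22) = 1448*(I*√2893/22) = 724*I*√2893/11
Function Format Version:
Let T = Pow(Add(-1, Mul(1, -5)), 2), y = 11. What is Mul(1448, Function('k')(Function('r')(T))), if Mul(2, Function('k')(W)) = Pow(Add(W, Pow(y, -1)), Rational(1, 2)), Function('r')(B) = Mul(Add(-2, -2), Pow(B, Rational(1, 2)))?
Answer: Mul(Rational(724, 11), I, Pow(2893, Rational(1, 2))) ≈ Mul(3540.1, I)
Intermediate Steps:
T = 36 (T = Pow(Add(-1, -5), 2) = Pow(-6, 2) = 36)
Function('r')(B) = Mul(-4, Pow(B, Rational(1, 2)))
Function('k')(W) = Mul(Rational(1, 2), Pow(Add(Rational(1, 11), W), Rational(1, 2))) (Function('k')(W) = Mul(Rational(1, 2), Pow(Add(W, Pow(11, -1)), Rational(1, 2))) = Mul(Rational(1, 2), Pow(Add(W, Rational(1, 11)), Rational(1, 2))) = Mul(Rational(1, 2), Pow(Add(Rational(1, 11), W), Rational(1, 2))))
Mul(1448, Function('k')(Function('r')(T))) = Mul(1448, Mul(Rational(1, 22), Pow(Add(11, Mul(121, Mul(-4, Pow(36, Rational(1, 2))))), Rational(1, 2)))) = Mul(1448, Mul(Rational(1, 22), Pow(Add(11, Mul(121, Mul(-4, 6))), Rational(1, 2)))) = Mul(1448, Mul(Rational(1, 22), Pow(Add(11, Mul(121, -24)), Rational(1, 2)))) = Mul(1448, Mul(Rational(1, 22), Pow(Add(11, -2904), Rational(1, 2)))) = Mul(1448, Mul(Rational(1, 22), Pow(-2893, Rational(1, 2)))) = Mul(1448, Mul(Rational(1, 22), Mul(I, Pow(2893, Rational(1, 2))))) = Mul(1448, Mul(Rational(1, 22), I, Pow(2893, Rational(1, 2)))) = Mul(Rational(724, 11), I, Pow(2893, Rational(1, 2)))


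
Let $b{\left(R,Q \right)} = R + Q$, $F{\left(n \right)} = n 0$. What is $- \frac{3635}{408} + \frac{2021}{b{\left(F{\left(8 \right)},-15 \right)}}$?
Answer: $- \frac{97677}{680} \approx -143.64$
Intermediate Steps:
$F{\left(n \right)} = 0$
$b{\left(R,Q \right)} = Q + R$
$- \frac{3635}{408} + \frac{2021}{b{\left(F{\left(8 \right)},-15 \right)}} = - \frac{3635}{408} + \frac{2021}{-15 + 0} = \left(-3635\right) \frac{1}{408} + \frac{2021}{-15} = - \frac{3635}{408} + 2021 \left(- \frac{1}{15}\right) = - \frac{3635}{408} - \frac{2021}{15} = - \frac{97677}{680}$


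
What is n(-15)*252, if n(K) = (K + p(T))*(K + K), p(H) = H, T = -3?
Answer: 136080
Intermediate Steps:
n(K) = 2*K*(-3 + K) (n(K) = (K - 3)*(K + K) = (-3 + K)*(2*K) = 2*K*(-3 + K))
n(-15)*252 = (2*(-15)*(-3 - 15))*252 = (2*(-15)*(-18))*252 = 540*252 = 136080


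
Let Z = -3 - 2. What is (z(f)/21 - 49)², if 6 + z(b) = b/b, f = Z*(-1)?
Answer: 1069156/441 ≈ 2424.4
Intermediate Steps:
Z = -5
f = 5 (f = -5*(-1) = 5)
z(b) = -5 (z(b) = -6 + b/b = -6 + 1 = -5)
(z(f)/21 - 49)² = (-5/21 - 49)² = (-1034/21)² = 1069156/441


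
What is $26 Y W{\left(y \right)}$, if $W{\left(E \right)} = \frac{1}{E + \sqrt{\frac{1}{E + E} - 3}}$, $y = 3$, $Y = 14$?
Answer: $\frac{6552}{71} - \frac{364 i \sqrt{102}}{71} \approx 92.282 - 51.778 i$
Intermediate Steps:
$W{\left(E \right)} = \frac{1}{E + \sqrt{-3 + \frac{1}{2 E}}}$ ($W{\left(E \right)} = \frac{1}{E + \sqrt{\frac{1}{2 E} - 3}} = \frac{1}{E + \sqrt{-3 + \frac{1}{2 E}}}$)
$26 Y W{\left(y \right)} = 26 \cdot 14 \frac{2}{2 \cdot 3 + \sqrt{2} \sqrt{-6 + \frac{1}{3}}} = 364 \frac{2}{6 + \sqrt{2} \sqrt{-6 + \frac{1}{3}}} = 364 \frac{2}{6 + \sqrt{2} \sqrt{- \frac{17}{3}}} = 364 \frac{2}{6 + \sqrt{2} \frac{i \sqrt{51}}{3}} = 364 \frac{2}{6 + \frac{i \sqrt{102}}{3}} = \frac{728}{6 + \frac{i \sqrt{102}}{3}}$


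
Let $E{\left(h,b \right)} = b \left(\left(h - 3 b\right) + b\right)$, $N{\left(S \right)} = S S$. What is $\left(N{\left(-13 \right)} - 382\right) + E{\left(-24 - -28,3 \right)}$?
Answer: $-219$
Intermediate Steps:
$N{\left(S \right)} = S^{2}$
$E{\left(h,b \right)} = b \left(h - 2 b\right)$
$\left(N{\left(-13 \right)} - 382\right) + E{\left(-24 - -28,3 \right)} = \left(\left(-13\right)^{2} - 382\right) + 3 \left(\left(-24 - -28\right) - 6\right) = \left(169 - 382\right) + 3 \left(\left(-24 + 28\right) - 6\right) = -213 + 3 \left(4 - 6\right) = -213 + 3 \left(-2\right) = -213 - 6 = -219$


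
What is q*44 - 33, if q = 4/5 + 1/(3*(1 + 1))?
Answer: 143/15 ≈ 9.5333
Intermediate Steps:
q = 29/30 (q = 4*(1/5) + 1/(3*2) = 4/5 + 1/6 = 29/30 ≈ 0.96667)
q*44 - 33 = (29/30)*44 - 33 = 638/15 - 33 = 143/15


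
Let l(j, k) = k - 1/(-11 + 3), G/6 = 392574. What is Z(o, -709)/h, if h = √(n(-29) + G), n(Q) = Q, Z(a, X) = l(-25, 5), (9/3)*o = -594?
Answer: 41*√2355415/18843320 ≈ 0.0033393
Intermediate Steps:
o = -198 (o = (⅓)*(-594) = -198)
G = 2355444 (G = 6*392574 = 2355444)
l(j, k) = ⅛ + k (l(j, k) = k - 1/(-8) = k - 1*(-⅛) = k + ⅛ = ⅛ + k)
Z(a, X) = 41/8 (Z(a, X) = ⅛ + 5 = 41/8)
h = √2355415 (h = √(-29 + 2355444) = √2355415 ≈ 1534.7)
Z(o, -709)/h = 41/(8*(√2355415)) = 41*(√2355415/2355415)/8 = 41*√2355415/18843320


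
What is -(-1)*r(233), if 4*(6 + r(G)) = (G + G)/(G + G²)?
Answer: -2807/468 ≈ -5.9979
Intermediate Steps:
r(G) = -6 + G/(2*(G + G²)) (r(G) = -6 + ((G + G)/(G + G²))/4 = -6 + ((2*G)/(G + G²))/4 = -6 + (2*G/(G + G²))/4 = -6 + G/(2*(G + G²)))
-(-1)*r(233) = -(-1)*(-11 - 12*233)/(2*(1 + 233)) = -(-1)*(½)*(-11 - 2796)/234 = -(-1)*(½)*(1/234)*(-2807) = -(-1)*(-2807)/468 = -1*2807/468 = -2807/468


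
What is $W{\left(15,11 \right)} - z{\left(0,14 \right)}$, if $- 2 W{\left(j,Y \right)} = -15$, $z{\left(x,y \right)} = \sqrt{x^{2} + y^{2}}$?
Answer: $- \frac{13}{2} \approx -6.5$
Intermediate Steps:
$W{\left(j,Y \right)} = \frac{15}{2}$ ($W{\left(j,Y \right)} = \left(- \frac{1}{2}\right) \left(-15\right) = \frac{15}{2}$)
$W{\left(15,11 \right)} - z{\left(0,14 \right)} = \frac{15}{2} - \sqrt{0^{2} + 14^{2}} = \frac{15}{2} - \sqrt{0 + 196} = \frac{15}{2} - \sqrt{196} = \frac{15}{2} - 14 = - \frac{13}{2}$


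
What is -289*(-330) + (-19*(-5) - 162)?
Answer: 95303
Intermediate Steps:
-289*(-330) + (-19*(-5) - 162) = 95370 + (95 - 162) = 95370 - 67 = 95303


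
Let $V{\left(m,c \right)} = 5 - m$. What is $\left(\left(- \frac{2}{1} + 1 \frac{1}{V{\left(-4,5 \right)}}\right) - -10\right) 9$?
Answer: $73$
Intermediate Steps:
$\left(\left(- \frac{2}{1} + 1 \frac{1}{V{\left(-4,5 \right)}}\right) - -10\right) 9 = \left(\left(- \frac{2}{1} + 1 \frac{1}{5 - -4}\right) - -10\right) 9 = \left(\left(\left(-2\right) 1 + 1 \frac{1}{5 + 4}\right) + 10\right) 9 = \left(\left(-2 + 1 \cdot \frac{1}{9}\right) + 10\right) 9 = \left(\left(-2 + \frac{1}{9}\right) + 10\right) 9 = \left(- \frac{17}{9} + 10\right) 9 = \frac{73}{9} \cdot 9 = 73$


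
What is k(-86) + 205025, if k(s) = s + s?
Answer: 204853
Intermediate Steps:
k(s) = 2*s
k(-86) + 205025 = 2*(-86) + 205025 = -172 + 205025 = 204853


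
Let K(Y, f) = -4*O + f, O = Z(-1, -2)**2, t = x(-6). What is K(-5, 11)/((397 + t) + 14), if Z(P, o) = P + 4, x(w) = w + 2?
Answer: -25/407 ≈ -0.061425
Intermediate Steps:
x(w) = 2 + w
Z(P, o) = 4 + P
t = -4 (t = 2 - 6 = -4)
O = 9 (O = (4 - 1)**2 = 3**2 = 9)
K(Y, f) = -36 + f (K(Y, f) = -4*9 + f = -36 + f)
K(-5, 11)/((397 + t) + 14) = (-36 + 11)/((397 - 4) + 14) = -25/(393 + 14) = -25/407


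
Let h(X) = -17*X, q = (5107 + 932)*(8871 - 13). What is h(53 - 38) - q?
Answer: -53493717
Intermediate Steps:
q = 53493462 (q = 6039*8858 = 53493462)
h(53 - 38) - q = -17*(53 - 38) - 1*53493462 = -17*15 - 53493462 = -255 - 53493462 = -53493717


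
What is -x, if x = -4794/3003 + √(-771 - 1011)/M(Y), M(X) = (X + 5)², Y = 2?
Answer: 1598/1001 - 9*I*√22/49 ≈ 1.5964 - 0.8615*I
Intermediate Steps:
M(X) = (5 + X)²
x = -1598/1001 + 9*I*√22/49 (x = -4794/3003 + √(-771 - 1011)/((5 + 2)²) = -4794*1/3003 + √(-1782)/(7²) = -1598/1001 + (9*I*√22)/49 = -1598/1001 + (9*I*√22)*(1/49) = -1598/1001 + 9*I*√22/49 ≈ -1.5964 + 0.8615*I)
-x = -(-1598/1001 + 9*I*√22/49) = 1598/1001 - 9*I*√22/49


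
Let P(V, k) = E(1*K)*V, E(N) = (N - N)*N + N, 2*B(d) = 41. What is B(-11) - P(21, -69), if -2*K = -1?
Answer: 10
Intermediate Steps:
B(d) = 41/2 (B(d) = (1/2)*41 = 41/2)
K = 1/2 (K = -1/2*(-1) = 1/2 ≈ 0.50000)
E(N) = N (E(N) = 0*N + N = 0 + N = N)
P(V, k) = V/2 (P(V, k) = (1*(1/2))*V = V/2)
B(-11) - P(21, -69) = 41/2 - 21/2 = 10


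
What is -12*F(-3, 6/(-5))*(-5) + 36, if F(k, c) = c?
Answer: -36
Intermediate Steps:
-12*F(-3, 6/(-5))*(-5) + 36 = -12*6/(-5)*(-5) + 36 = -12*6*(-⅕)*(-5) + 36 = -(-72)*(-5)/5 + 36 = -12*6 + 36 = -72 + 36 = -36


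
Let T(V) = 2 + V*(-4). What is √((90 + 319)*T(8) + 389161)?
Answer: √376891 ≈ 613.91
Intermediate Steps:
T(V) = 2 - 4*V
√((90 + 319)*T(8) + 389161) = √((90 + 319)*(2 - 4*8) + 389161) = √(409*(2 - 32) + 389161) = √(409*(-30) + 389161) = √(-12270 + 389161) = √376891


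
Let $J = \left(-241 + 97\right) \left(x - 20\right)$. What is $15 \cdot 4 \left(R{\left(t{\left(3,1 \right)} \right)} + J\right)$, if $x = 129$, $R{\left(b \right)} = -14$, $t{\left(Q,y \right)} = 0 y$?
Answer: $-942600$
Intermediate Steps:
$t{\left(Q,y \right)} = 0$
$J = -15696$ ($J = \left(-241 + 97\right) \left(129 - 20\right) = \left(-144\right) 109 = -15696$)
$15 \cdot 4 \left(R{\left(t{\left(3,1 \right)} \right)} + J\right) = 15 \cdot 4 \left(-14 - 15696\right) = 60 \left(-15710\right) = -942600$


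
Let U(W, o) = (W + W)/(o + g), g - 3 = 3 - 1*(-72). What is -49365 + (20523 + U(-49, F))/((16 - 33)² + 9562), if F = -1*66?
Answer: -2917644601/59106 ≈ -49363.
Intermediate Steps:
g = 78 (g = 3 + (3 - 1*(-72)) = 3 + (3 + 72) = 3 + 75 = 78)
F = -66
U(W, o) = 2*W/(78 + o) (U(W, o) = (W + W)/(o + 78) = (2*W)/(78 + o) = 2*W/(78 + o))
-49365 + (20523 + U(-49, F))/((16 - 33)² + 9562) = -49365 + (20523 + 2*(-49)/(78 - 66))/((16 - 33)² + 9562) = -49365 + (20523 + 2*(-49)/12)/((-17)² + 9562) = -49365 + (20523 + 2*(-49)*(1/12))/(289 + 9562) = -49365 + (20523 - 49/6)/9851 = -49365 + (123089/6)*(1/9851) = -49365 + 123089/59106 = -2917644601/59106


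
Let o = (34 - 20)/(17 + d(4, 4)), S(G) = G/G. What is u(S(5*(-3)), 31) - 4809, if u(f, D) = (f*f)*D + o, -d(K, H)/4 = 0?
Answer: -81212/17 ≈ -4777.2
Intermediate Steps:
d(K, H) = 0 (d(K, H) = -4*0 = 0)
S(G) = 1
o = 14/17 (o = (34 - 20)/(17 + 0) = 14/17 ≈ 0.82353)
u(f, D) = 14/17 + D*f² (u(f, D) = (f*f)*D + 14/17 = f²*D + 14/17 = D*f² + 14/17 = 14/17 + D*f²)
u(S(5*(-3)), 31) - 4809 = (14/17 + 31*1²) - 4809 = (14/17 + 31*1) - 4809 = (14/17 + 31) - 4809 = 541/17 - 4809 = -81212/17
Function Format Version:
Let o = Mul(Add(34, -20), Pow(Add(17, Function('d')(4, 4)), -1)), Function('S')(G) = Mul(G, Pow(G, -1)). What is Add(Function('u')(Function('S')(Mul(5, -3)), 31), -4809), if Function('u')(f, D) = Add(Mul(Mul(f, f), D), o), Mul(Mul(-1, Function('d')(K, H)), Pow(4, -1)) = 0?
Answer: Rational(-81212, 17) ≈ -4777.2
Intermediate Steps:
Function('d')(K, H) = 0 (Function('d')(K, H) = Mul(-4, 0) = 0)
Function('S')(G) = 1
o = Rational(14, 17) (o = Mul(Add(34, -20), Pow(Add(17, 0), -1)) = Mul(14, Pow(17, -1)) = Mul(14, Rational(1, 17)) = Rational(14, 17) ≈ 0.82353)
Function('u')(f, D) = Add(Rational(14, 17), Mul(D, Pow(f, 2))) (Function('u')(f, D) = Add(Mul(Mul(f, f), D), Rational(14, 17)) = Add(Mul(Pow(f, 2), D), Rational(14, 17)) = Add(Mul(D, Pow(f, 2)), Rational(14, 17)) = Add(Rational(14, 17), Mul(D, Pow(f, 2))))
Add(Function('u')(Function('S')(Mul(5, -3)), 31), -4809) = Add(Add(Rational(14, 17), Mul(31, Pow(1, 2))), -4809) = Add(Add(Rational(14, 17), Mul(31, 1)), -4809) = Add(Add(Rational(14, 17), 31), -4809) = Add(Rational(541, 17), -4809) = Rational(-81212, 17)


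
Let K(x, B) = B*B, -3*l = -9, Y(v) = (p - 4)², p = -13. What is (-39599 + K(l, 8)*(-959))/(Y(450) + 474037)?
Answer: -100975/474326 ≈ -0.21288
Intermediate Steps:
Y(v) = 289 (Y(v) = (-13 - 4)² = (-17)² = 289)
l = 3 (l = -⅓*(-9) = 3)
K(x, B) = B²
(-39599 + K(l, 8)*(-959))/(Y(450) + 474037) = (-39599 + 8²*(-959))/(289 + 474037) = (-39599 + 64*(-959))/474326 = (-39599 - 61376)*(1/474326) = -100975*1/474326 = -100975/474326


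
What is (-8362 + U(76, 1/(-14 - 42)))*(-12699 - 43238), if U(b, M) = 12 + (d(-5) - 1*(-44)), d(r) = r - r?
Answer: 464612722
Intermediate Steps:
d(r) = 0
U(b, M) = 56 (U(b, M) = 12 + (0 - 1*(-44)) = 12 + (0 + 44) = 12 + 44 = 56)
(-8362 + U(76, 1/(-14 - 42)))*(-12699 - 43238) = (-8362 + 56)*(-12699 - 43238) = -8306*(-55937) = 464612722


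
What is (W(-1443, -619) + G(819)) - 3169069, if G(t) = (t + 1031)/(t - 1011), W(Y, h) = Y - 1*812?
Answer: -304448029/96 ≈ -3.1713e+6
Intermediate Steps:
W(Y, h) = -812 + Y (W(Y, h) = Y - 812 = -812 + Y)
G(t) = (1031 + t)/(-1011 + t)
(W(-1443, -619) + G(819)) - 3169069 = ((-812 - 1443) + (1031 + 819)/(-1011 + 819)) - 3169069 = (-2255 + 1850/(-192)) - 3169069 = (-2255 - 1/192*1850) - 3169069 = (-2255 - 925/96) - 3169069 = -217405/96 - 3169069 = -304448029/96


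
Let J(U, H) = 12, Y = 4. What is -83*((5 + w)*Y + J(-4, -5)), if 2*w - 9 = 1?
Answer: -4316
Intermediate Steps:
w = 5 (w = 9/2 + (½)*1 = 9/2 + ½ = 5)
-83*((5 + w)*Y + J(-4, -5)) = -83*((5 + 5)*4 + 12) = -83*(10*4 + 12) = -83*(40 + 12) = -83*52 = -4316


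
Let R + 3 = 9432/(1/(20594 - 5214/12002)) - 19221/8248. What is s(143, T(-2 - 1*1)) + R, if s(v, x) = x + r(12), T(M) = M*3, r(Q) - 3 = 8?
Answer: 9614077320973763/49496248 ≈ 1.9424e+8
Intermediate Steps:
r(Q) = 11 (r(Q) = 3 + 8 = 11)
T(M) = 3*M
s(v, x) = 11 + x (s(v, x) = x + 11 = 11 + x)
R = 9614077221981267/49496248 (R = -3 + (9432/(1/(20594 - 5214/12002)) - 19221/8248) = -3 + (9432/(1/(20594 - 5214*1/12002)) - 19221*1/8248) = -3 + (9432/(1/(20594 - 2607/6001)) - 19221/8248) = -3 + (9432/(1/(123581987/6001)) - 19221/8248) = -3 + (9432/(6001/123581987) - 19221/8248) = -3 + (9432*(123581987/6001) - 19221/8248) = -3 + (1165625301384/6001 - 19221/8248) = -3 + 9614077370470011/49496248 = 9614077221981267/49496248 ≈ 1.9424e+8)
s(143, T(-2 - 1*1)) + R = (11 + 3*(-2 - 1*1)) + 9614077221981267/49496248 = (11 + 3*(-2 - 1)) + 9614077221981267/49496248 = (11 + 3*(-3)) + 9614077221981267/49496248 = (11 - 9) + 9614077221981267/49496248 = 2 + 9614077221981267/49496248 = 9614077320973763/49496248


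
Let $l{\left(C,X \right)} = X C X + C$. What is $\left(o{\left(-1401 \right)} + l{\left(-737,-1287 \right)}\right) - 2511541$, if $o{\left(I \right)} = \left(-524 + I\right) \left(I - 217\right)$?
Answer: $-1220141581$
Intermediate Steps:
$l{\left(C,X \right)} = C + C X^{2}$ ($l{\left(C,X \right)} = C X X + C = C X^{2} + C = C + C X^{2}$)
$o{\left(I \right)} = \left(-524 + I\right) \left(-217 + I\right)$
$\left(o{\left(-1401 \right)} + l{\left(-737,-1287 \right)}\right) - 2511541 = \left(\left(113708 + \left(-1401\right)^{2} - -1038141\right) - 737 \left(1 + \left(-1287\right)^{2}\right)\right) - 2511541 = \left(\left(113708 + 1962801 + 1038141\right) - 737 \left(1 + 1656369\right)\right) - 2511541 = \left(3114650 - 1220744690\right) - 2511541 = -1217630040 - 2511541 = -1220141581$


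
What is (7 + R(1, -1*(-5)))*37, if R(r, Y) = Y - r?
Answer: 407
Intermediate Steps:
(7 + R(1, -1*(-5)))*37 = (7 + (-1*(-5) - 1*1))*37 = (7 + (5 - 1))*37 = (7 + 4)*37 = 11*37 = 407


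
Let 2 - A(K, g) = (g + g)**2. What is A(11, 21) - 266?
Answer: -2028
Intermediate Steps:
A(K, g) = 2 - 4*g**2 (A(K, g) = 2 - (g + g)**2 = 2 - (2*g)**2 = 2 - 4*g**2)
A(11, 21) - 266 = (2 - 4*21**2) - 266 = (2 - 4*441) - 266 = (2 - 1764) - 266 = -1762 - 266 = -2028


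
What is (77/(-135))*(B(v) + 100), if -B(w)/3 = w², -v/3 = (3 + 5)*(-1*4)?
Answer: 2121196/135 ≈ 15713.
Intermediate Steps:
v = 96 (v = -3*(3 + 5)*(-1*4) = -24*(-4) = -3*(-32) = 96)
B(w) = -3*w²
(77/(-135))*(B(v) + 100) = (77/(-135))*(-3*96² + 100) = (77*(-1/135))*(-3*9216 + 100) = -77*(-27648 + 100)/135 = -77/135*(-27548) = 2121196/135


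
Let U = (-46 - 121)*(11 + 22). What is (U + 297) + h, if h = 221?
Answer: -4993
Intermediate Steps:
U = -5511 (U = -167*33 = -5511)
(U + 297) + h = (-5511 + 297) + 221 = -5214 + 221 = -4993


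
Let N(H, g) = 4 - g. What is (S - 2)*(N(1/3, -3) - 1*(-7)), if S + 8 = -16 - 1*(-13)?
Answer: -182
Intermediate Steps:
S = -11 (S = -8 + (-16 - 1*(-13)) = -8 + (-16 + 13) = -8 - 3 = -11)
(S - 2)*(N(1/3, -3) - 1*(-7)) = (-11 - 2)*((4 - 1*(-3)) - 1*(-7)) = -13*((4 + 3) + 7) = -13*(7 + 7) = -13*14 = -182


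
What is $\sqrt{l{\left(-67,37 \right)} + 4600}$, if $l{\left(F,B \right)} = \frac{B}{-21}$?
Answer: $\frac{\sqrt{2027823}}{21} \approx 67.81$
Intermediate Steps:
$l{\left(F,B \right)} = - \frac{B}{21}$ ($l{\left(F,B \right)} = B \left(- \frac{1}{21}\right) = - \frac{B}{21}$)
$\sqrt{l{\left(-67,37 \right)} + 4600} = \sqrt{\left(- \frac{1}{21}\right) 37 + 4600} = \sqrt{- \frac{37}{21} + 4600} = \sqrt{\frac{96563}{21}} = \frac{\sqrt{2027823}}{21}$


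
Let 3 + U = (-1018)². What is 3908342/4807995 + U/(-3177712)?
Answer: 7436959087109/15278423407440 ≈ 0.48676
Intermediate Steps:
U = 1036321 (U = -3 + (-1018)² = -3 + 1036324 = 1036321)
3908342/4807995 + U/(-3177712) = 3908342/4807995 + 1036321/(-3177712) = 3908342*(1/4807995) + 1036321*(-1/3177712) = 3908342/4807995 - 1036321/3177712 = 7436959087109/15278423407440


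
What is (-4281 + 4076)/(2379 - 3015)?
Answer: 205/636 ≈ 0.32233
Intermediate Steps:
(-4281 + 4076)/(2379 - 3015) = -205/(-636) = -205*(-1/636) = 205/636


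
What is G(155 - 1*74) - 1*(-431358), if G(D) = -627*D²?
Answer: -3682389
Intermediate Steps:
G(155 - 1*74) - 1*(-431358) = -627*(155 - 1*74)² - 1*(-431358) = -627*(155 - 74)² + 431358 = -627*81² + 431358 = -627*6561 + 431358 = -4113747 + 431358 = -3682389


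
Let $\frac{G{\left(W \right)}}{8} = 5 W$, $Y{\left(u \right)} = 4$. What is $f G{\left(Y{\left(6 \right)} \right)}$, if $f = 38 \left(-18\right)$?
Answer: $-109440$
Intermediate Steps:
$G{\left(W \right)} = 40 W$ ($G{\left(W \right)} = 8 \cdot 5 W = 40 W$)
$f = -684$
$f G{\left(Y{\left(6 \right)} \right)} = - 684 \cdot 40 \cdot 4 = \left(-684\right) 160 = -109440$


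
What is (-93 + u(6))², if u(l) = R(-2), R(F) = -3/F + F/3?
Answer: 305809/36 ≈ 8494.7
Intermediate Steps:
R(F) = -3/F + F/3 (R(F) = -3/F + F*(⅓) = -3/F + F/3)
u(l) = ⅚ (u(l) = -3/(-2) + (⅓)*(-2) = -3*(-½) - ⅔ = 3/2 - ⅔ = ⅚)
(-93 + u(6))² = (-93 + ⅚)² = (-553/6)² = 305809/36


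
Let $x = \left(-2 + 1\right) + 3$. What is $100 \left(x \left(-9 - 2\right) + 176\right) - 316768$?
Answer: $-301368$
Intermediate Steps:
$x = 2$ ($x = -1 + 3 = 2$)
$100 \left(x \left(-9 - 2\right) + 176\right) - 316768 = 100 \left(2 \left(-9 - 2\right) + 176\right) - 316768 = 100 \left(2 \left(-11\right) + 176\right) - 316768 = 100 \left(-22 + 176\right) - 316768 = 100 \cdot 154 - 316768 = 15400 - 316768 = -301368$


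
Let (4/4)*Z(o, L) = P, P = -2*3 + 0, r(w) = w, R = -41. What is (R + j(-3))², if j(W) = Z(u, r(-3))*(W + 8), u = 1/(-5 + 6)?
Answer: 5041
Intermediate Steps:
u = 1 (u = 1/1 = 1)
P = -6 (P = -6 + 0 = -6)
Z(o, L) = -6
j(W) = -48 - 6*W (j(W) = -6*(W + 8) = -6*(8 + W) = -48 - 6*W)
(R + j(-3))² = (-41 + (-48 - 6*(-3)))² = (-41 + (-48 + 18))² = (-41 - 30)² = (-71)² = 5041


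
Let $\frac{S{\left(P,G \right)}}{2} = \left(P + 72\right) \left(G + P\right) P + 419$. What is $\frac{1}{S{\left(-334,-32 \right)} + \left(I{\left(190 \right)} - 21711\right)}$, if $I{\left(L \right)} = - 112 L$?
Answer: $- \frac{1}{64098009} \approx -1.5601 \cdot 10^{-8}$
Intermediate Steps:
$S{\left(P,G \right)} = 838 + 2 P \left(72 + P\right) \left(G + P\right)$ ($S{\left(P,G \right)} = 2 \left(\left(P + 72\right) \left(G + P\right) P + 419\right) = 2 \left(\left(72 + P\right) \left(G + P\right) P + 419\right) = 2 \left(P \left(72 + P\right) \left(G + P\right) + 419\right) = 2 \left(419 + P \left(72 + P\right) \left(G + P\right)\right) = 838 + 2 P \left(72 + P\right) \left(G + P\right)$)
$\frac{1}{S{\left(-334,-32 \right)} + \left(I{\left(190 \right)} - 21711\right)} = \frac{1}{\left(838 + 2 \left(-334\right)^{3} + 144 \left(-334\right)^{2} + 2 \left(-32\right) \left(-334\right)^{2} + 144 \left(-32\right) \left(-334\right)\right) - 42991} = \frac{1}{\left(838 + 2 \left(-37259704\right) + 144 \cdot 111556 + 2 \left(-32\right) 111556 + 1539072\right) - 42991} = \frac{1}{\left(838 - 74519408 + 16064064 - 7139584 + 1539072\right) - 42991} = \frac{1}{-64055018 - 42991} = \frac{1}{-64098009} = - \frac{1}{64098009}$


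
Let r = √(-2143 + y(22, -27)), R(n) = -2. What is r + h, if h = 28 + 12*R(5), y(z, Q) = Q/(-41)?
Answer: 4 + 2*I*√900319/41 ≈ 4.0 + 46.285*I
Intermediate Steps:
y(z, Q) = -Q/41 (y(z, Q) = Q*(-1/41) = -Q/41)
h = 4 (h = 28 + 12*(-2) = 28 - 24 = 4)
r = 2*I*√900319/41 (r = √(-2143 - 1/41*(-27)) = √(-2143 + 27/41) = √(-87836/41) = 2*I*√900319/41 ≈ 46.285*I)
r + h = 2*I*√900319/41 + 4 = 4 + 2*I*√900319/41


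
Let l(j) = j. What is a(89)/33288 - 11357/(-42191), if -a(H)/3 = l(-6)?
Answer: 63135209/234075668 ≈ 0.26972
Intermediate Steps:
a(H) = 18 (a(H) = -3*(-6) = 18)
a(89)/33288 - 11357/(-42191) = 18/33288 - 11357/(-42191) = 18*(1/33288) - 11357*(-1/42191) = 3/5548 + 11357/42191 = 63135209/234075668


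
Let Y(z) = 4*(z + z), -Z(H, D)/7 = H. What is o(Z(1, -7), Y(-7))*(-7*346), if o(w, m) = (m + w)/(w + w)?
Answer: -10899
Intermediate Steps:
Z(H, D) = -7*H
Y(z) = 8*z (Y(z) = 4*(2*z) = 8*z)
o(w, m) = (m + w)/(2*w) (o(w, m) = (m + w)/((2*w)) = (m + w)*(1/(2*w)) = (m + w)/(2*w))
o(Z(1, -7), Y(-7))*(-7*346) = ((8*(-7) - 7*1)/(2*((-7*1))))*(-7*346) = ((½)*(-56 - 7)/(-7))*(-2422) = ((½)*(-⅐)*(-63))*(-2422) = (9/2)*(-2422) = -10899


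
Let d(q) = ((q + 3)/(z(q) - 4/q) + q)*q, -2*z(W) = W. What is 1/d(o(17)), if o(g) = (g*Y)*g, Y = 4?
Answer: 167043/222838371092 ≈ 7.4961e-7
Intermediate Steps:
z(W) = -W/2
o(g) = 4*g² (o(g) = (g*4)*g = (4*g)*g = 4*g²)
d(q) = q*(q + (3 + q)/(-4/q - q/2)) (d(q) = ((q + 3)/(-q/2 - 4/q) + q)*q = ((3 + q)/(-4/q - q/2) + q)*q = (q + (3 + q)/(-4/q - q/2))*q = q*(q + (3 + q)/(-4/q - q/2)))
1/d(o(17)) = 1/((4*17²)²*(2 + (4*17²)² - 8*17²)/(8 + (4*17²)²)) = 1/((4*289)²*(2 + (4*289)² - 8*289)/(8 + (4*289)²)) = 1/(1156²*(2 + 1156² - 2*1156)/(8 + 1156²)) = 1/(1336336*(2 + 1336336 - 2312)/(8 + 1336336)) = 1/(1336336*1334026/1336344) = 1/(1336336*(1/1336344)*1334026) = 1/(222838371092/167043) = 167043/222838371092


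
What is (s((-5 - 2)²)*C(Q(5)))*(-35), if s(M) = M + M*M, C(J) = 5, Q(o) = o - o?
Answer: -428750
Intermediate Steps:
Q(o) = 0
s(M) = M + M²
(s((-5 - 2)²)*C(Q(5)))*(-35) = (((-5 - 2)²*(1 + (-5 - 2)²))*5)*(-35) = (((-7)²*(1 + (-7)²))*5)*(-35) = ((49*(1 + 49))*5)*(-35) = ((49*50)*5)*(-35) = (2450*5)*(-35) = 12250*(-35) = -428750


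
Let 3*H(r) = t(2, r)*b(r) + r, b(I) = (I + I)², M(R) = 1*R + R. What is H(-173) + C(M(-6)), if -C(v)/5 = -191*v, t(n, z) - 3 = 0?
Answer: 324595/3 ≈ 1.0820e+5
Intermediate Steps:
t(n, z) = 3 (t(n, z) = 3 + 0 = 3)
M(R) = 2*R (M(R) = R + R = 2*R)
b(I) = 4*I² (b(I) = (2*I)² = 4*I²)
C(v) = 955*v (C(v) = -(-955)*v = 955*v)
H(r) = 4*r² + r/3 (H(r) = (3*(4*r²) + r)/3 = (12*r² + r)/3 = (r + 12*r²)/3 = 4*r² + r/3)
H(-173) + C(M(-6)) = (⅓)*(-173)*(1 + 12*(-173)) + 955*(2*(-6)) = (⅓)*(-173)*(1 - 2076) + 955*(-12) = (⅓)*(-173)*(-2075) - 11460 = 358975/3 - 11460 = 324595/3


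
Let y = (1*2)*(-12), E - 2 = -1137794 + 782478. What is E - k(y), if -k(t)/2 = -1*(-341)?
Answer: -354632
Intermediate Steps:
E = -355314 (E = 2 + (-1137794 + 782478) = 2 - 355316 = -355314)
y = -24 (y = 2*(-12) = -24)
k(t) = -682 (k(t) = -(-2)*(-341) = -2*341 = -682)
E - k(y) = -355314 - 1*(-682) = -355314 + 682 = -354632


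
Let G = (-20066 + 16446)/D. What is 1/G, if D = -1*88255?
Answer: 17651/724 ≈ 24.380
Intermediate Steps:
D = -88255
G = 724/17651 (G = (-20066 + 16446)/(-88255) = -3620*(-1/88255) = 724/17651 ≈ 0.041018)
1/G = 1/(724/17651) = 17651/724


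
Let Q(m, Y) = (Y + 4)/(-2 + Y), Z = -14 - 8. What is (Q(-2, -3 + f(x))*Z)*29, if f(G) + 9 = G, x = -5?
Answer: -8294/19 ≈ -436.53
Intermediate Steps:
f(G) = -9 + G
Z = -22
Q(m, Y) = (4 + Y)/(-2 + Y)
(Q(-2, -3 + f(x))*Z)*29 = (((4 + (-3 + (-9 - 5)))/(-2 + (-3 + (-9 - 5))))*(-22))*29 = (((4 + (-3 - 14))/(-2 + (-3 - 14)))*(-22))*29 = (((4 - 17)/(-2 - 17))*(-22))*29 = ((-13/(-19))*(-22))*29 = (-1/19*(-13)*(-22))*29 = ((13/19)*(-22))*29 = -286/19*29 = -8294/19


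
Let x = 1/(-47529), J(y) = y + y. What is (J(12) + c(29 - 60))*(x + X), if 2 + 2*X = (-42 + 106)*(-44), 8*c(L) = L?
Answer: -5390953141/190116 ≈ -28356.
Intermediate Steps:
c(L) = L/8
J(y) = 2*y
x = -1/47529 ≈ -2.1040e-5
X = -1409 (X = -1 + ((-42 + 106)*(-44))/2 = -1 + (64*(-44))/2 = -1 + (½)*(-2816) = -1 - 1408 = -1409)
(J(12) + c(29 - 60))*(x + X) = (2*12 + (29 - 60)/8)*(-1/47529 - 1409) = (24 + (⅛)*(-31))*(-66968362/47529) = (24 - 31/8)*(-66968362/47529) = (161/8)*(-66968362/47529) = -5390953141/190116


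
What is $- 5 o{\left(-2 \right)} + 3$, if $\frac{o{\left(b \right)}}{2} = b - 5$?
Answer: $73$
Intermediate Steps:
$o{\left(b \right)} = -10 + 2 b$ ($o{\left(b \right)} = 2 \left(b - 5\right) = 2 \left(-5 + b\right) = -10 + 2 b$)
$- 5 o{\left(-2 \right)} + 3 = - 5 \left(-10 + 2 \left(-2\right)\right) + 3 = - 5 \left(-10 - 4\right) + 3 = \left(-5\right) \left(-14\right) + 3 = 70 + 3 = 73$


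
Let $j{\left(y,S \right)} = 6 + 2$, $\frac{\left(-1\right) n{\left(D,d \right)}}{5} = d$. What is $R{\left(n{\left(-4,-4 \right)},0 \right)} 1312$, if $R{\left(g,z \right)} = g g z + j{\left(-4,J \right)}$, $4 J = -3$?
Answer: $10496$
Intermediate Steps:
$n{\left(D,d \right)} = - 5 d$
$J = - \frac{3}{4}$ ($J = \frac{1}{4} \left(-3\right) = - \frac{3}{4} \approx -0.75$)
$j{\left(y,S \right)} = 8$
$R{\left(g,z \right)} = 8 + z g^{2}$ ($R{\left(g,z \right)} = g g z + 8 = g^{2} z + 8 = z g^{2} + 8 = 8 + z g^{2}$)
$R{\left(n{\left(-4,-4 \right)},0 \right)} 1312 = \left(8 + 0 \left(\left(-5\right) \left(-4\right)\right)^{2}\right) 1312 = \left(8 + 0 \cdot 20^{2}\right) 1312 = \left(8 + 0 \cdot 400\right) 1312 = \left(8 + 0\right) 1312 = 8 \cdot 1312 = 10496$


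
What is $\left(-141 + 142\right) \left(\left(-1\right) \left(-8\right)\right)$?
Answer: $8$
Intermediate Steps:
$\left(-141 + 142\right) \left(\left(-1\right) \left(-8\right)\right) = 1 \cdot 8 = 8$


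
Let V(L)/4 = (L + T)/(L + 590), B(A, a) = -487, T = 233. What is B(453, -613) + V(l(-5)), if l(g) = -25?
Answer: -274323/565 ≈ -485.53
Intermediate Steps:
V(L) = 4*(233 + L)/(590 + L) (V(L) = 4*((L + 233)/(L + 590)) = 4*((233 + L)/(590 + L)) = 4*(233 + L)/(590 + L))
B(453, -613) + V(l(-5)) = -487 + 4*(233 - 25)/(590 - 25) = -487 + 4*208/565 = -487 + 4*(1/565)*208 = -487 + 832/565 = -274323/565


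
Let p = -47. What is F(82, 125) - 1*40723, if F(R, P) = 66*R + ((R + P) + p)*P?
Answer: -15311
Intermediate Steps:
F(R, P) = 66*R + P*(-47 + P + R) (F(R, P) = 66*R + ((R + P) - 47)*P = 66*R + ((P + R) - 47)*P = 66*R + (-47 + P + R)*P = 66*R + P*(-47 + P + R))
F(82, 125) - 1*40723 = (125**2 - 47*125 + 66*82 + 125*82) - 1*40723 = (15625 - 5875 + 5412 + 10250) - 40723 = 25412 - 40723 = -15311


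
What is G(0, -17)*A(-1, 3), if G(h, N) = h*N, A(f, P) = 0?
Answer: 0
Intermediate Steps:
G(h, N) = N*h
G(0, -17)*A(-1, 3) = -17*0*0 = 0*0 = 0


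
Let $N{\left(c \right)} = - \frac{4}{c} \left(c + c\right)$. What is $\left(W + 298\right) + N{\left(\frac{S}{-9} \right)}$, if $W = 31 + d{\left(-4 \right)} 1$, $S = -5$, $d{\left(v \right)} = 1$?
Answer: $322$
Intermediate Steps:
$N{\left(c \right)} = -8$ ($N{\left(c \right)} = - \frac{4}{c} 2 c = -8$)
$W = 32$ ($W = 31 + 1 \cdot 1 = 31 + 1 = 32$)
$\left(W + 298\right) + N{\left(\frac{S}{-9} \right)} = \left(32 + 298\right) - 8 = 330 - 8 = 322$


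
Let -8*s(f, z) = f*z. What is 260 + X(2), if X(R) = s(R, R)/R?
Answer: 1039/4 ≈ 259.75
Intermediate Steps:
s(f, z) = -f*z/8
X(R) = -R/8 (X(R) = (-R*R/8)/R = (-R**2/8)/R = -R/8)
260 + X(2) = 260 - 1/8*2 = 260 - 1/4 = 1039/4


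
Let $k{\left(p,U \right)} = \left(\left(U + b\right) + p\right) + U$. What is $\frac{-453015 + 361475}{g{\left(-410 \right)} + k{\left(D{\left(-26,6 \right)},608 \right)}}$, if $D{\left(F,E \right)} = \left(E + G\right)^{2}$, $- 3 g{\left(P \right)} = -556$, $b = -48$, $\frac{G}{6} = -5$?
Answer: $- \frac{68655}{1447} \approx -47.446$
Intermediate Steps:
$G = -30$ ($G = 6 \left(-5\right) = -30$)
$g{\left(P \right)} = \frac{556}{3}$ ($g{\left(P \right)} = \left(- \frac{1}{3}\right) \left(-556\right) = \frac{556}{3}$)
$D{\left(F,E \right)} = \left(-30 + E\right)^{2}$ ($D{\left(F,E \right)} = \left(E - 30\right)^{2} = \left(-30 + E\right)^{2}$)
$k{\left(p,U \right)} = -48 + p + 2 U$ ($k{\left(p,U \right)} = \left(\left(U - 48\right) + p\right) + U = \left(\left(-48 + U\right) + p\right) + U = \left(-48 + U + p\right) + U = -48 + p + 2 U$)
$\frac{-453015 + 361475}{g{\left(-410 \right)} + k{\left(D{\left(-26,6 \right)},608 \right)}} = \frac{-453015 + 361475}{\frac{556}{3} + \left(-48 + \left(-30 + 6\right)^{2} + 2 \cdot 608\right)} = - \frac{91540}{\frac{556}{3} + \left(-48 + \left(-24\right)^{2} + 1216\right)} = - \frac{91540}{\frac{556}{3} + \left(-48 + 576 + 1216\right)} = - \frac{91540}{\frac{556}{3} + 1744} = - \frac{91540}{\frac{5788}{3}} = \left(-91540\right) \frac{3}{5788} = - \frac{68655}{1447}$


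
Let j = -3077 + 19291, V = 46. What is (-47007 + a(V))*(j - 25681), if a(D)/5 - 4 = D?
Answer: 442648519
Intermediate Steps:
a(D) = 20 + 5*D
j = 16214
(-47007 + a(V))*(j - 25681) = (-47007 + (20 + 5*46))*(16214 - 25681) = (-47007 + (20 + 230))*(-9467) = (-47007 + 250)*(-9467) = -46757*(-9467) = 442648519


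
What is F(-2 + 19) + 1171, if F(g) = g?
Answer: 1188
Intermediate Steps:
F(-2 + 19) + 1171 = (-2 + 19) + 1171 = 17 + 1171 = 1188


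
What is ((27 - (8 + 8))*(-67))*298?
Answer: -219626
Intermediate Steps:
((27 - (8 + 8))*(-67))*298 = ((27 - 1*16)*(-67))*298 = ((27 - 16)*(-67))*298 = (11*(-67))*298 = -737*298 = -219626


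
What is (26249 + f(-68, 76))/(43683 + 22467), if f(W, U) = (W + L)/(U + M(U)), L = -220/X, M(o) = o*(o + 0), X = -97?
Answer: 248334683/625827510 ≈ 0.39681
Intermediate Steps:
M(o) = o² (M(o) = o*o = o²)
L = 220/97 (L = -220/(-97) = -220*(-1/97) = 220/97 ≈ 2.2680)
f(W, U) = (220/97 + W)/(U + U²) (f(W, U) = (W + 220/97)/(U + U²) = (220/97 + W)/(U + U²))
(26249 + f(-68, 76))/(43683 + 22467) = (26249 + (220/97 - 68)/(76*(1 + 76)))/(43683 + 22467) = (26249 + (1/76)*(-6376/97)/77)/66150 = (26249 + (1/76)*(1/77)*(-6376/97))*(1/66150) = (26249 - 1594/141911)*(1/66150) = (3725020245/141911)*(1/66150) = 248334683/625827510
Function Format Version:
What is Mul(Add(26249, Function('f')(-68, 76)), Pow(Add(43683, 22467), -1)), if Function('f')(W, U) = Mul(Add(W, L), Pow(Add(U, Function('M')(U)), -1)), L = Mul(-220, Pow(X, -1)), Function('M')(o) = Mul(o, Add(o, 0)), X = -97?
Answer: Rational(248334683, 625827510) ≈ 0.39681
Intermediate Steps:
Function('M')(o) = Pow(o, 2) (Function('M')(o) = Mul(o, o) = Pow(o, 2))
L = Rational(220, 97) (L = Mul(-220, Pow(-97, -1)) = Mul(-220, Rational(-1, 97)) = Rational(220, 97) ≈ 2.2680)
Function('f')(W, U) = Mul(Pow(Add(U, Pow(U, 2)), -1), Add(Rational(220, 97), W)) (Function('f')(W, U) = Mul(Add(W, Rational(220, 97)), Pow(Add(U, Pow(U, 2)), -1)) = Mul(Add(Rational(220, 97), W), Pow(Add(U, Pow(U, 2)), -1)) = Mul(Pow(Add(U, Pow(U, 2)), -1), Add(Rational(220, 97), W)))
Mul(Add(26249, Function('f')(-68, 76)), Pow(Add(43683, 22467), -1)) = Mul(Add(26249, Mul(Pow(76, -1), Pow(Add(1, 76), -1), Add(Rational(220, 97), -68))), Pow(Add(43683, 22467), -1)) = Mul(Add(26249, Mul(Rational(1, 76), Pow(77, -1), Rational(-6376, 97))), Pow(66150, -1)) = Mul(Add(26249, Mul(Rational(1, 76), Rational(1, 77), Rational(-6376, 97))), Rational(1, 66150)) = Mul(Add(26249, Rational(-1594, 141911)), Rational(1, 66150)) = Mul(Rational(3725020245, 141911), Rational(1, 66150)) = Rational(248334683, 625827510)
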